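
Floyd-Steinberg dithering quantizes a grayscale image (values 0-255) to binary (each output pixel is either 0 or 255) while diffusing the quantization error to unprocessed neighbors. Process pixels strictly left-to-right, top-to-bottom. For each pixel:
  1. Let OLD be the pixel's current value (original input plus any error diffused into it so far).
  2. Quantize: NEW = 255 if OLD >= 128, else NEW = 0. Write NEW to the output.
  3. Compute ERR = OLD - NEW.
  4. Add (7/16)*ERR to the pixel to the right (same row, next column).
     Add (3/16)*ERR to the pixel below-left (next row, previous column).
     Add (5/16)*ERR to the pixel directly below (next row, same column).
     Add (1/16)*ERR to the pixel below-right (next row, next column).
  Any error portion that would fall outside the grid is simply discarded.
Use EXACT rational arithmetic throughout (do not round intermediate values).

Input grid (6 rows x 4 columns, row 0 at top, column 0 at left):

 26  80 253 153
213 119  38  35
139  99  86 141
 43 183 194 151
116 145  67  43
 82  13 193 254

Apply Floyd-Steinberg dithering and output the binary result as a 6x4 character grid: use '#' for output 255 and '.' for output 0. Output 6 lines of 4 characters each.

Answer: ..##
##..
..#.
.###
#...
..##

Derivation:
(0,0): OLD=26 → NEW=0, ERR=26
(0,1): OLD=731/8 → NEW=0, ERR=731/8
(0,2): OLD=37501/128 → NEW=255, ERR=4861/128
(0,3): OLD=347371/2048 → NEW=255, ERR=-174869/2048
(1,0): OLD=30497/128 → NEW=255, ERR=-2143/128
(1,1): OLD=152551/1024 → NEW=255, ERR=-108569/1024
(1,2): OLD=-223373/32768 → NEW=0, ERR=-223373/32768
(1,3): OLD=4041365/524288 → NEW=0, ERR=4041365/524288
(2,0): OLD=1865949/16384 → NEW=0, ERR=1865949/16384
(2,1): OLD=59438031/524288 → NEW=0, ERR=59438031/524288
(2,2): OLD=134519179/1048576 → NEW=255, ERR=-132867701/1048576
(2,3): OLD=1468779263/16777216 → NEW=0, ERR=1468779263/16777216
(3,0): OLD=837576077/8388608 → NEW=0, ERR=837576077/8388608
(3,1): OLD=32946460307/134217728 → NEW=255, ERR=-1279060333/134217728
(3,2): OLD=373089914989/2147483648 → NEW=255, ERR=-174518415251/2147483648
(3,3): OLD=4634597263483/34359738368 → NEW=255, ERR=-4127136020357/34359738368
(4,0): OLD=312277008329/2147483648 → NEW=255, ERR=-235331321911/2147483648
(4,1): OLD=1461691106651/17179869184 → NEW=0, ERR=1461691106651/17179869184
(4,2): OLD=30626994297211/549755813888 → NEW=0, ERR=30626994297211/549755813888
(4,3): OLD=217773364102605/8796093022208 → NEW=0, ERR=217773364102605/8796093022208
(5,0): OLD=17511808812921/274877906944 → NEW=0, ERR=17511808812921/274877906944
(5,1): OLD=625021274216175/8796093022208 → NEW=0, ERR=625021274216175/8796093022208
(5,2): OLD=1105917176711923/4398046511104 → NEW=255, ERR=-15584683619597/4398046511104
(5,3): OLD=37108035200847355/140737488355328 → NEW=255, ERR=1219975670238715/140737488355328
Row 0: ..##
Row 1: ##..
Row 2: ..#.
Row 3: .###
Row 4: #...
Row 5: ..##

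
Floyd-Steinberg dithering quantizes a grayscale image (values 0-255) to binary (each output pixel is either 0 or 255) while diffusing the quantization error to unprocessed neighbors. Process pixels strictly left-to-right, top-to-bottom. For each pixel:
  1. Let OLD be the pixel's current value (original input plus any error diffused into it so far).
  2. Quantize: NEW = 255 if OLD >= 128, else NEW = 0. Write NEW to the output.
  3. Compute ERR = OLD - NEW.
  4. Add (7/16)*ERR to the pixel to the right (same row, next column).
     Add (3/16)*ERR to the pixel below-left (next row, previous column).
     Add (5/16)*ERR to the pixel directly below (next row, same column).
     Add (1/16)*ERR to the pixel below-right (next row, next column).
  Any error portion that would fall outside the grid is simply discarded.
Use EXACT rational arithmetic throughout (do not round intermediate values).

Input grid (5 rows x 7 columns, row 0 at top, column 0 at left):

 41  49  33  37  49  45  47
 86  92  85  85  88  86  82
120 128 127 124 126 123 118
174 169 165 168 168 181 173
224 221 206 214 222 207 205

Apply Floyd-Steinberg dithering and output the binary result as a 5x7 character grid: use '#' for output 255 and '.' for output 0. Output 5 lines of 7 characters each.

(0,0): OLD=41 → NEW=0, ERR=41
(0,1): OLD=1071/16 → NEW=0, ERR=1071/16
(0,2): OLD=15945/256 → NEW=0, ERR=15945/256
(0,3): OLD=263167/4096 → NEW=0, ERR=263167/4096
(0,4): OLD=5053433/65536 → NEW=0, ERR=5053433/65536
(0,5): OLD=82559951/1048576 → NEW=0, ERR=82559951/1048576
(0,6): OLD=1366448809/16777216 → NEW=0, ERR=1366448809/16777216
(1,0): OLD=28509/256 → NEW=0, ERR=28509/256
(1,1): OLD=360203/2048 → NEW=255, ERR=-162037/2048
(1,2): OLD=5641319/65536 → NEW=0, ERR=5641319/65536
(1,3): OLD=42228443/262144 → NEW=255, ERR=-24618277/262144
(1,4): OLD=1506408497/16777216 → NEW=0, ERR=1506408497/16777216
(1,5): OLD=22814065025/134217728 → NEW=255, ERR=-11411455615/134217728
(1,6): OLD=161439095919/2147483648 → NEW=0, ERR=161439095919/2147483648
(2,0): OLD=4586409/32768 → NEW=255, ERR=-3769431/32768
(2,1): OLD=79742035/1048576 → NEW=0, ERR=79742035/1048576
(2,2): OLD=2761823929/16777216 → NEW=255, ERR=-1516366151/16777216
(2,3): OLD=10378494001/134217728 → NEW=0, ERR=10378494001/134217728
(2,4): OLD=178324906433/1073741824 → NEW=255, ERR=-95479258687/1073741824
(2,5): OLD=2653759323819/34359738368 → NEW=0, ERR=2653759323819/34359738368
(2,6): OLD=93441296341597/549755813888 → NEW=255, ERR=-46746436199843/549755813888
(3,0): OLD=2555352729/16777216 → NEW=255, ERR=-1722837351/16777216
(3,1): OLD=16603023141/134217728 → NEW=0, ERR=16603023141/134217728
(3,2): OLD=225621890175/1073741824 → NEW=255, ERR=-48182274945/1073741824
(3,3): OLD=645149162153/4294967296 → NEW=255, ERR=-450067498327/4294967296
(3,4): OLD=62496687872665/549755813888 → NEW=0, ERR=62496687872665/549755813888
(3,5): OLD=1026372854493275/4398046511104 → NEW=255, ERR=-95129005838245/4398046511104
(3,6): OLD=9977713447323269/70368744177664 → NEW=255, ERR=-7966316317981051/70368744177664
(4,0): OLD=461931912535/2147483648 → NEW=255, ERR=-85676417705/2147483648
(4,1): OLD=7812392276075/34359738368 → NEW=255, ERR=-949341007765/34359738368
(4,2): OLD=92343900579621/549755813888 → NEW=255, ERR=-47843831961819/549755813888
(4,3): OLD=711117311468327/4398046511104 → NEW=255, ERR=-410384548863193/4398046511104
(4,4): OLD=7251390372252037/35184372088832 → NEW=255, ERR=-1720624510400123/35184372088832
(4,5): OLD=185462844197519813/1125899906842624 → NEW=255, ERR=-101641632047349307/1125899906842624
(4,6): OLD=2319801939179286771/18014398509481984 → NEW=255, ERR=-2273869680738619149/18014398509481984
Row 0: .......
Row 1: .#.#.#.
Row 2: #.#.#.#
Row 3: #.##.##
Row 4: #######

Answer: .......
.#.#.#.
#.#.#.#
#.##.##
#######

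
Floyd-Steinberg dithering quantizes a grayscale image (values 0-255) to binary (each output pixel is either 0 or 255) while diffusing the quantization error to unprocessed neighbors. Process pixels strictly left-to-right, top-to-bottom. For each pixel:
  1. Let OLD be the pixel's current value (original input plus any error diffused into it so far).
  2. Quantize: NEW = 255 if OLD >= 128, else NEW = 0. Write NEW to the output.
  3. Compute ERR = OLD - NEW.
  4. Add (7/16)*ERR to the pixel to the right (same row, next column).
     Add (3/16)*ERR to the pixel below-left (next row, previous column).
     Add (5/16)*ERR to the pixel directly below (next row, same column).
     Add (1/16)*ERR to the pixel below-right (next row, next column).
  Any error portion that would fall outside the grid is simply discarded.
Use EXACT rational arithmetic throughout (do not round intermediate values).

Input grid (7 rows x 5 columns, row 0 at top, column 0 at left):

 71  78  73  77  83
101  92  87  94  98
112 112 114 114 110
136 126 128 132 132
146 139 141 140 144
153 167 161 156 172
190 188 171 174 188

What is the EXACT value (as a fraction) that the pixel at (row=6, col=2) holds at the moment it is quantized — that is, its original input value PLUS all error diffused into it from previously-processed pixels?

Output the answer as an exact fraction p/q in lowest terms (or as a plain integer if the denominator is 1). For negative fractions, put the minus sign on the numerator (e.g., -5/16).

(0,0): OLD=71 → NEW=0, ERR=71
(0,1): OLD=1745/16 → NEW=0, ERR=1745/16
(0,2): OLD=30903/256 → NEW=0, ERR=30903/256
(0,3): OLD=531713/4096 → NEW=255, ERR=-512767/4096
(0,4): OLD=1850119/65536 → NEW=0, ERR=1850119/65536
(1,0): OLD=36771/256 → NEW=255, ERR=-28509/256
(1,1): OLD=213877/2048 → NEW=0, ERR=213877/2048
(1,2): OLD=10076569/65536 → NEW=255, ERR=-6635111/65536
(1,3): OLD=6140133/262144 → NEW=0, ERR=6140133/262144
(1,4): OLD=458208015/4194304 → NEW=0, ERR=458208015/4194304
(2,0): OLD=3171287/32768 → NEW=0, ERR=3171287/32768
(2,1): OLD=168855213/1048576 → NEW=255, ERR=-98531667/1048576
(2,2): OLD=875258695/16777216 → NEW=0, ERR=875258695/16777216
(2,3): OLD=42493203173/268435456 → NEW=255, ERR=-25957838107/268435456
(2,4): OLD=443655596803/4294967296 → NEW=0, ERR=443655596803/4294967296
(3,0): OLD=2493512295/16777216 → NEW=255, ERR=-1784677785/16777216
(3,1): OLD=8848532315/134217728 → NEW=0, ERR=8848532315/134217728
(3,2): OLD=640558340825/4294967296 → NEW=255, ERR=-454658319655/4294967296
(3,3): OLD=670846082417/8589934592 → NEW=0, ERR=670846082417/8589934592
(3,4): OLD=26443769583829/137438953472 → NEW=255, ERR=-8603163551531/137438953472
(4,0): OLD=268691098153/2147483648 → NEW=0, ERR=268691098153/2147483648
(4,1): OLD=12908595338921/68719476736 → NEW=255, ERR=-4614871228759/68719476736
(4,2): OLD=106985129865991/1099511627776 → NEW=0, ERR=106985129865991/1099511627776
(4,3): OLD=3318274992958633/17592186044416 → NEW=255, ERR=-1167732448367447/17592186044416
(4,4): OLD=28226137611572511/281474976710656 → NEW=0, ERR=28226137611572511/281474976710656
(5,0): OLD=197371241067931/1099511627776 → NEW=255, ERR=-83004224014949/1099511627776
(5,1): OLD=1223100517432209/8796093022208 → NEW=255, ERR=-1019903203230831/8796093022208
(5,2): OLD=34913032414798617/281474976710656 → NEW=0, ERR=34913032414798617/281474976710656
(5,3): OLD=241400194746100791/1125899906842624 → NEW=255, ERR=-45704281498768329/1125899906842624
(5,4): OLD=3268334448675456557/18014398509481984 → NEW=255, ERR=-1325337171242449363/18014398509481984
(6,0): OLD=20360244217221867/140737488355328 → NEW=255, ERR=-15527815313386773/140737488355328
(6,1): OLD=549592818937874373/4503599627370496 → NEW=0, ERR=549592818937874373/4503599627370496
(6,2): OLD=17891399088195281607/72057594037927936 → NEW=255, ERR=-483287391476342073/72057594037927936
Target (6,2): original=171, with diffused error = 17891399088195281607/72057594037927936

Answer: 17891399088195281607/72057594037927936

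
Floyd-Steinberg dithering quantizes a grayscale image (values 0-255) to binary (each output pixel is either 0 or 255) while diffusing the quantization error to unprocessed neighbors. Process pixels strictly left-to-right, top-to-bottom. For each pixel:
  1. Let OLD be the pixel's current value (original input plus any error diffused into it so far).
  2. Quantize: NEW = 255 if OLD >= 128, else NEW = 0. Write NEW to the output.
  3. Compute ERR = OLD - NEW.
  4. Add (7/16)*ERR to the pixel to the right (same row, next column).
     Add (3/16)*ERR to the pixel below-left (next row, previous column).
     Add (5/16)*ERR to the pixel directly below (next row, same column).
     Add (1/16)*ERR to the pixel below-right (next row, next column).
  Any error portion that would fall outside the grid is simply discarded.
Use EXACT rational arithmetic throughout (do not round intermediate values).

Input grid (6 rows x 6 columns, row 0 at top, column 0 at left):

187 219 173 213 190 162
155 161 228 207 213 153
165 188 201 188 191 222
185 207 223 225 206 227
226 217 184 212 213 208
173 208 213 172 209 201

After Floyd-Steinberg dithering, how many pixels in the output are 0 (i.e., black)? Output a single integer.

(0,0): OLD=187 → NEW=255, ERR=-68
(0,1): OLD=757/4 → NEW=255, ERR=-263/4
(0,2): OLD=9231/64 → NEW=255, ERR=-7089/64
(0,3): OLD=168489/1024 → NEW=255, ERR=-92631/1024
(0,4): OLD=2464543/16384 → NEW=255, ERR=-1713377/16384
(0,5): OLD=30473689/262144 → NEW=0, ERR=30473689/262144
(1,0): OLD=7771/64 → NEW=0, ERR=7771/64
(1,1): OLD=86301/512 → NEW=255, ERR=-44259/512
(1,2): OLD=2203585/16384 → NEW=255, ERR=-1974335/16384
(1,3): OLD=6519517/65536 → NEW=0, ERR=6519517/65536
(1,4): OLD=1006570599/4194304 → NEW=255, ERR=-62976921/4194304
(1,5): OLD=11826088353/67108864 → NEW=255, ERR=-5286671967/67108864
(2,0): OLD=1529743/8192 → NEW=255, ERR=-559217/8192
(2,1): OLD=30438965/262144 → NEW=0, ERR=30438965/262144
(2,2): OLD=953754655/4194304 → NEW=255, ERR=-115792865/4194304
(2,3): OLD=6598900647/33554432 → NEW=255, ERR=-1957479513/33554432
(2,4): OLD=163457791029/1073741824 → NEW=255, ERR=-110346374091/1073741824
(2,5): OLD=2602450491075/17179869184 → NEW=255, ERR=-1778416150845/17179869184
(3,0): OLD=777788415/4194304 → NEW=255, ERR=-291759105/4194304
(3,1): OLD=6825320307/33554432 → NEW=255, ERR=-1731059853/33554432
(3,2): OLD=50498414393/268435456 → NEW=255, ERR=-17952626887/268435456
(3,3): OLD=2688918195771/17179869184 → NEW=255, ERR=-1691948446149/17179869184
(3,4): OLD=14808010908475/137438953472 → NEW=0, ERR=14808010908475/137438953472
(3,5): OLD=517573373452181/2199023255552 → NEW=255, ERR=-43177556713579/2199023255552
(4,0): OLD=104469282353/536870912 → NEW=255, ERR=-32432800207/536870912
(4,1): OLD=1353440490013/8589934592 → NEW=255, ERR=-836992830947/8589934592
(4,2): OLD=27152646657415/274877906944 → NEW=0, ERR=27152646657415/274877906944
(4,3): OLD=1057563086782595/4398046511104 → NEW=255, ERR=-63938773548925/4398046511104
(4,4): OLD=16218048697860339/70368744177664 → NEW=255, ERR=-1725981067443981/70368744177664
(4,5): OLD=222778605662124485/1125899906842624 → NEW=255, ERR=-64325870582744635/1125899906842624
(5,0): OLD=18671336441255/137438953472 → NEW=255, ERR=-16375596694105/137438953472
(5,1): OLD=616468813906903/4398046511104 → NEW=255, ERR=-505033046424617/4398046511104
(5,2): OLD=6502583133685837/35184372088832 → NEW=255, ERR=-2469431748966323/35184372088832
(5,3): OLD=155740771949455103/1125899906842624 → NEW=255, ERR=-131363704295414017/1125899906842624
(5,4): OLD=312254866905194919/2251799813685248 → NEW=255, ERR=-261954085584543321/2251799813685248
(5,5): OLD=4709619501734300579/36028797018963968 → NEW=255, ERR=-4477723738101511261/36028797018963968
Output grid:
  Row 0: #####.  (1 black, running=1)
  Row 1: .##.##  (2 black, running=3)
  Row 2: #.####  (1 black, running=4)
  Row 3: ####.#  (1 black, running=5)
  Row 4: ##.###  (1 black, running=6)
  Row 5: ######  (0 black, running=6)

Answer: 6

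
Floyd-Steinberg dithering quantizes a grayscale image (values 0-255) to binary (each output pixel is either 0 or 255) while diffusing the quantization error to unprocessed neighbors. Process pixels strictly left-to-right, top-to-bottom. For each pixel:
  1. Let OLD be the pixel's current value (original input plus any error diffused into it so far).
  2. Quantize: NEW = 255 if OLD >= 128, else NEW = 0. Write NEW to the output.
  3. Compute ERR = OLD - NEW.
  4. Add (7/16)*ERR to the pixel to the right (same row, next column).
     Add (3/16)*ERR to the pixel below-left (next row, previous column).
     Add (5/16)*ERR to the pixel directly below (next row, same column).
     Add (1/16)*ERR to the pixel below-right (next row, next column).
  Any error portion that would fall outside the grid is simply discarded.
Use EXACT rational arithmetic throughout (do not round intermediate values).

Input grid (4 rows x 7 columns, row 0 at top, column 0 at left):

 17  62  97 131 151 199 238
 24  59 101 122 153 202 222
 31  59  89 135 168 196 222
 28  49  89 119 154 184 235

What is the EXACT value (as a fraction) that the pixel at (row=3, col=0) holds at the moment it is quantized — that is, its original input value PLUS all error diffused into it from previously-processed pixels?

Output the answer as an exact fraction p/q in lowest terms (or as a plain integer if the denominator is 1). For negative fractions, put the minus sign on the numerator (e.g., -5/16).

Answer: 1192294705/16777216

Derivation:
(0,0): OLD=17 → NEW=0, ERR=17
(0,1): OLD=1111/16 → NEW=0, ERR=1111/16
(0,2): OLD=32609/256 → NEW=0, ERR=32609/256
(0,3): OLD=764839/4096 → NEW=255, ERR=-279641/4096
(0,4): OLD=7938449/65536 → NEW=0, ERR=7938449/65536
(0,5): OLD=264235767/1048576 → NEW=255, ERR=-3151113/1048576
(0,6): OLD=3970919617/16777216 → NEW=255, ERR=-307270463/16777216
(1,0): OLD=10837/256 → NEW=0, ERR=10837/256
(1,1): OLD=254291/2048 → NEW=0, ERR=254291/2048
(1,2): OLD=12233423/65536 → NEW=255, ERR=-4478257/65536
(1,3): OLD=26592611/262144 → NEW=0, ERR=26592611/262144
(1,4): OLD=3865541641/16777216 → NEW=255, ERR=-412648439/16777216
(1,5): OLD=26096882777/134217728 → NEW=255, ERR=-8128637863/134217728
(1,6): OLD=407146743831/2147483648 → NEW=255, ERR=-140461586409/2147483648
(2,0): OLD=2212161/32768 → NEW=0, ERR=2212161/32768
(2,1): OLD=122862299/1048576 → NEW=0, ERR=122862299/1048576
(2,2): OLD=2444256081/16777216 → NEW=255, ERR=-1833933999/16777216
(2,3): OLD=14763252489/134217728 → NEW=0, ERR=14763252489/134217728
(2,4): OLD=218421792985/1073741824 → NEW=255, ERR=-55382372135/1073741824
(2,5): OLD=4834660721779/34359738368 → NEW=255, ERR=-3927072562061/34359738368
(2,6): OLD=81238424543061/549755813888 → NEW=255, ERR=-58949307998379/549755813888
(3,0): OLD=1192294705/16777216 → NEW=0, ERR=1192294705/16777216
Target (3,0): original=28, with diffused error = 1192294705/16777216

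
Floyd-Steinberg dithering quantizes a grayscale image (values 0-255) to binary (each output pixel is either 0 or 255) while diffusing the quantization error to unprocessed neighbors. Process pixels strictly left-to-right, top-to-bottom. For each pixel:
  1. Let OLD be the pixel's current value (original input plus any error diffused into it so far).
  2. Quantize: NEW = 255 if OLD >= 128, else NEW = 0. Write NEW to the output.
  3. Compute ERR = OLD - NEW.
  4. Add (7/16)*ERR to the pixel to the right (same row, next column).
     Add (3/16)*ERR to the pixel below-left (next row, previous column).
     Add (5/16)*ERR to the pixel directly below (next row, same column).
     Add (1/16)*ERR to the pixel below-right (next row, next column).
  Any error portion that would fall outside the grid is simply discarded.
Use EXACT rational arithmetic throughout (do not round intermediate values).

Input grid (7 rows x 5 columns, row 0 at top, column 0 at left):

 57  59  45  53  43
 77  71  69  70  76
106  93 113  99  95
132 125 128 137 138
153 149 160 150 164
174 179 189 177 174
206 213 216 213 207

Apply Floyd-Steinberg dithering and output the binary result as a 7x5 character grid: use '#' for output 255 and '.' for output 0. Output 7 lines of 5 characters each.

(0,0): OLD=57 → NEW=0, ERR=57
(0,1): OLD=1343/16 → NEW=0, ERR=1343/16
(0,2): OLD=20921/256 → NEW=0, ERR=20921/256
(0,3): OLD=363535/4096 → NEW=0, ERR=363535/4096
(0,4): OLD=5362793/65536 → NEW=0, ERR=5362793/65536
(1,0): OLD=28301/256 → NEW=0, ERR=28301/256
(1,1): OLD=336859/2048 → NEW=255, ERR=-185381/2048
(1,2): OLD=5034743/65536 → NEW=0, ERR=5034743/65536
(1,3): OLD=39792619/262144 → NEW=255, ERR=-27054101/262144
(1,4): OLD=259910497/4194304 → NEW=0, ERR=259910497/4194304
(2,0): OLD=4049305/32768 → NEW=0, ERR=4049305/32768
(2,1): OLD=146896163/1048576 → NEW=255, ERR=-120490717/1048576
(2,2): OLD=1035605545/16777216 → NEW=0, ERR=1035605545/16777216
(2,3): OLD=29574856811/268435456 → NEW=0, ERR=29574856811/268435456
(2,4): OLD=670513850413/4294967296 → NEW=255, ERR=-424702810067/4294967296
(3,0): OLD=2501009161/16777216 → NEW=255, ERR=-1777180919/16777216
(3,1): OLD=8327484501/134217728 → NEW=0, ERR=8327484501/134217728
(3,2): OLD=807067987383/4294967296 → NEW=255, ERR=-288148673097/4294967296
(3,3): OLD=1094315341919/8589934592 → NEW=0, ERR=1094315341919/8589934592
(3,4): OLD=23326150289851/137438953472 → NEW=255, ERR=-11720782845509/137438953472
(4,0): OLD=282460214887/2147483648 → NEW=255, ERR=-265148115353/2147483648
(4,1): OLD=6540121604327/68719476736 → NEW=0, ERR=6540121604327/68719476736
(4,2): OLD=229178058097257/1099511627776 → NEW=255, ERR=-51197406985623/1099511627776
(4,3): OLD=2625743027986151/17592186044416 → NEW=255, ERR=-1860264413339929/17592186044416
(4,4): OLD=27879902086292433/281474976710656 → NEW=0, ERR=27879902086292433/281474976710656
(5,0): OLD=168511689589525/1099511627776 → NEW=255, ERR=-111863775493355/1099511627776
(5,1): OLD=1299908272912767/8796093022208 → NEW=255, ERR=-943095447750273/8796093022208
(5,2): OLD=31993119661648247/281474976710656 → NEW=0, ERR=31993119661648247/281474976710656
(5,3): OLD=235700247169869753/1125899906842624 → NEW=255, ERR=-51404229074999367/1125899906842624
(5,4): OLD=3213216856396962851/18014398509481984 → NEW=255, ERR=-1380454763520943069/18014398509481984
(6,0): OLD=21688085238212549/140737488355328 → NEW=255, ERR=-14199974292396091/140737488355328
(6,1): OLD=676914041354972555/4503599627370496 → NEW=255, ERR=-471503863624503925/4503599627370496
(6,2): OLD=13723647221604634281/72057594037927936 → NEW=255, ERR=-4651039258066989399/72057594037927936
(6,3): OLD=188190433841920317059/1152921504606846976 → NEW=255, ERR=-105804549832825661821/1152921504606846976
(6,4): OLD=2583460719528596417877/18446744073709551616 → NEW=255, ERR=-2120459019267339244203/18446744073709551616
Row 0: .....
Row 1: .#.#.
Row 2: .#..#
Row 3: #.#.#
Row 4: #.##.
Row 5: ##.##
Row 6: #####

Answer: .....
.#.#.
.#..#
#.#.#
#.##.
##.##
#####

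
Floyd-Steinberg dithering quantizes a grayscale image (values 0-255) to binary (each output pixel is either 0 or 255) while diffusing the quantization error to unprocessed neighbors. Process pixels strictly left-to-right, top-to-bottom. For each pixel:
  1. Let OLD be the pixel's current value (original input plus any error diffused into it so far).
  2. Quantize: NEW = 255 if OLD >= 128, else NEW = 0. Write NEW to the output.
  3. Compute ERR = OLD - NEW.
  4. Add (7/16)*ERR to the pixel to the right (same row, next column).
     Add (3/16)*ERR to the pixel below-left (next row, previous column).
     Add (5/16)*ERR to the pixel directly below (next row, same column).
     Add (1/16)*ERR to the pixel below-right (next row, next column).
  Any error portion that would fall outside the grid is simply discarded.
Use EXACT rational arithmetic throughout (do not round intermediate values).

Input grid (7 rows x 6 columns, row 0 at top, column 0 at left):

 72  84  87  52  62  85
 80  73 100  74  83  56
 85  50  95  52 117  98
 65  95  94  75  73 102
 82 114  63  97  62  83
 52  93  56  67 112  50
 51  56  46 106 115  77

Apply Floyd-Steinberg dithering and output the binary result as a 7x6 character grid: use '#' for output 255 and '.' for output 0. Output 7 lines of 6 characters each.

(0,0): OLD=72 → NEW=0, ERR=72
(0,1): OLD=231/2 → NEW=0, ERR=231/2
(0,2): OLD=4401/32 → NEW=255, ERR=-3759/32
(0,3): OLD=311/512 → NEW=0, ERR=311/512
(0,4): OLD=510081/8192 → NEW=0, ERR=510081/8192
(0,5): OLD=14711687/131072 → NEW=0, ERR=14711687/131072
(1,0): OLD=3973/32 → NEW=0, ERR=3973/32
(1,1): OLD=37347/256 → NEW=255, ERR=-27933/256
(1,2): OLD=187487/8192 → NEW=0, ERR=187487/8192
(1,3): OLD=2901139/32768 → NEW=0, ERR=2901139/32768
(1,4): OLD=340316665/2097152 → NEW=255, ERR=-194457095/2097152
(1,5): OLD=1825364223/33554432 → NEW=0, ERR=1825364223/33554432
(2,0): OLD=423281/4096 → NEW=0, ERR=423281/4096
(2,1): OLD=9589803/131072 → NEW=0, ERR=9589803/131072
(2,2): OLD=301868993/2097152 → NEW=255, ERR=-232904767/2097152
(2,3): OLD=253743481/16777216 → NEW=0, ERR=253743481/16777216
(2,4): OLD=59256596843/536870912 → NEW=0, ERR=59256596843/536870912
(2,5): OLD=1352857889437/8589934592 → NEW=255, ERR=-837575431523/8589934592
(3,0): OLD=232809249/2097152 → NEW=0, ERR=232809249/2097152
(3,1): OLD=2551262797/16777216 → NEW=255, ERR=-1726927283/16777216
(3,2): OLD=2908488215/134217728 → NEW=0, ERR=2908488215/134217728
(3,3): OLD=884427891557/8589934592 → NEW=0, ERR=884427891557/8589934592
(3,4): OLD=9290878479749/68719476736 → NEW=255, ERR=-8232588087931/68719476736
(3,5): OLD=28603896552619/1099511627776 → NEW=0, ERR=28603896552619/1099511627776
(4,0): OLD=26143295503/268435456 → NEW=0, ERR=26143295503/268435456
(4,1): OLD=581725670787/4294967296 → NEW=255, ERR=-513490989693/4294967296
(4,2): OLD=4169593347609/137438953472 → NEW=0, ERR=4169593347609/137438953472
(4,3): OLD=266829403950941/2199023255552 → NEW=0, ERR=266829403950941/2199023255552
(4,4): OLD=3130059722649517/35184372088832 → NEW=0, ERR=3130059722649517/35184372088832
(4,5): OLD=68996802539913883/562949953421312 → NEW=0, ERR=68996802539913883/562949953421312
(5,0): OLD=4124403461433/68719476736 → NEW=0, ERR=4124403461433/68719476736
(5,1): OLD=205986400215881/2199023255552 → NEW=0, ERR=205986400215881/2199023255552
(5,2): OLD=2141688965712243/17592186044416 → NEW=0, ERR=2141688965712243/17592186044416
(5,3): OLD=99505239780211041/562949953421312 → NEW=255, ERR=-44046998342223519/562949953421312
(5,4): OLD=153272605122321297/1125899906842624 → NEW=255, ERR=-133831871122547823/1125899906842624
(5,5): OLD=754026764140187813/18014398509481984 → NEW=0, ERR=754026764140187813/18014398509481984
(6,0): OLD=3072266731007355/35184372088832 → NEW=0, ERR=3072266731007355/35184372088832
(6,1): OLD=84471804892442591/562949953421312 → NEW=255, ERR=-59080433229991969/562949953421312
(6,2): OLD=66007472762673927/2251799813685248 → NEW=0, ERR=66007472762673927/2251799813685248
(6,3): OLD=2871309787380307883/36028797018963968 → NEW=0, ERR=2871309787380307883/36028797018963968
(6,4): OLD=66684208337887026283/576460752303423488 → NEW=0, ERR=66684208337887026283/576460752303423488
(6,5): OLD=1229111469450712485901/9223372036854775808 → NEW=255, ERR=-1122848399947255345139/9223372036854775808
Row 0: ..#...
Row 1: .#..#.
Row 2: ..#..#
Row 3: .#..#.
Row 4: .#....
Row 5: ...##.
Row 6: .#...#

Answer: ..#...
.#..#.
..#..#
.#..#.
.#....
...##.
.#...#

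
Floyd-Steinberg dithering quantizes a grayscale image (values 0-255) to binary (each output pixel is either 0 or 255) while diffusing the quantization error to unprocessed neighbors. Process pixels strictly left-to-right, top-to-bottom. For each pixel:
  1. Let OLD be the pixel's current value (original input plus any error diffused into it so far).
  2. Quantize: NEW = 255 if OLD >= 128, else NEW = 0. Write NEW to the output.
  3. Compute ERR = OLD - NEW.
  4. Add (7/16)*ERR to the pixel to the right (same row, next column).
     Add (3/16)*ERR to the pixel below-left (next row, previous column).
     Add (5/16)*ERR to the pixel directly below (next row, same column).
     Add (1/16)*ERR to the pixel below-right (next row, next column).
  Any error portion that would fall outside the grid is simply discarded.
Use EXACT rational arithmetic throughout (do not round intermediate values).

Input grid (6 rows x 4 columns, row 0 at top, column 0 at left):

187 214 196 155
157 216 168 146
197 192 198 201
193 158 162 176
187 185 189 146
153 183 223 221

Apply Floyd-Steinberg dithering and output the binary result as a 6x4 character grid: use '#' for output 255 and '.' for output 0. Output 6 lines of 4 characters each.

(0,0): OLD=187 → NEW=255, ERR=-68
(0,1): OLD=737/4 → NEW=255, ERR=-283/4
(0,2): OLD=10563/64 → NEW=255, ERR=-5757/64
(0,3): OLD=118421/1024 → NEW=0, ERR=118421/1024
(1,0): OLD=7839/64 → NEW=0, ERR=7839/64
(1,1): OLD=115897/512 → NEW=255, ERR=-14663/512
(1,2): OLD=2369485/16384 → NEW=255, ERR=-1808435/16384
(1,3): OLD=33613867/262144 → NEW=255, ERR=-33232853/262144
(2,0): OLD=1883395/8192 → NEW=255, ERR=-205565/8192
(2,1): OLD=41689137/262144 → NEW=255, ERR=-25157583/262144
(2,2): OLD=50311037/524288 → NEW=0, ERR=50311037/524288
(2,3): OLD=1648089017/8388608 → NEW=255, ERR=-491006023/8388608
(3,0): OLD=701137523/4194304 → NEW=255, ERR=-368409997/4194304
(3,1): OLD=7113939501/67108864 → NEW=0, ERR=7113939501/67108864
(3,2): OLD=237718329875/1073741824 → NEW=255, ERR=-36085835245/1073741824
(3,3): OLD=2559849278725/17179869184 → NEW=255, ERR=-1821017363195/17179869184
(4,0): OLD=192658739831/1073741824 → NEW=255, ERR=-81145425289/1073741824
(4,1): OLD=1488401258565/8589934592 → NEW=255, ERR=-702032062395/8589934592
(4,2): OLD=35594725141957/274877906944 → NEW=255, ERR=-34499141128763/274877906944
(4,3): OLD=245701439841523/4398046511104 → NEW=0, ERR=245701439841523/4398046511104
(5,0): OLD=15676246682471/137438953472 → NEW=0, ERR=15676246682471/137438953472
(5,1): OLD=787714182843153/4398046511104 → NEW=255, ERR=-333787677488367/4398046511104
(5,2): OLD=342920275702431/2199023255552 → NEW=255, ERR=-217830654463329/2199023255552
(5,3): OLD=13178384241924545/70368744177664 → NEW=255, ERR=-4765645523379775/70368744177664
Row 0: ###.
Row 1: .###
Row 2: ##.#
Row 3: #.##
Row 4: ###.
Row 5: .###

Answer: ###.
.###
##.#
#.##
###.
.###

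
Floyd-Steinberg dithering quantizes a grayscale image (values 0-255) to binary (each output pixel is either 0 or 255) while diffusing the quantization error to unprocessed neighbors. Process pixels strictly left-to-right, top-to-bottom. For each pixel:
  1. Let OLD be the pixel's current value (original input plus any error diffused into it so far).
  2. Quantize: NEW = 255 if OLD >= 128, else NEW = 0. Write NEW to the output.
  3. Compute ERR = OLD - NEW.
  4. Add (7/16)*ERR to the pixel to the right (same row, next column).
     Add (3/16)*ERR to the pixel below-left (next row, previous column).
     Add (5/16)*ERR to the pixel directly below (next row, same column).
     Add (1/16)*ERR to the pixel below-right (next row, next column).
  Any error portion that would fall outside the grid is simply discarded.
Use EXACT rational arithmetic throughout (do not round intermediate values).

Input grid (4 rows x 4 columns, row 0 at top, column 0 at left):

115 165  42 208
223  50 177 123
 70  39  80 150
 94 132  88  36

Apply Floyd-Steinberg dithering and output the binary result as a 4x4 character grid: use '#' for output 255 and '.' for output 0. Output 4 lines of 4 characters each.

Answer: .#.#
#.#.
...#
##..

Derivation:
(0,0): OLD=115 → NEW=0, ERR=115
(0,1): OLD=3445/16 → NEW=255, ERR=-635/16
(0,2): OLD=6307/256 → NEW=0, ERR=6307/256
(0,3): OLD=896117/4096 → NEW=255, ERR=-148363/4096
(1,0): OLD=64383/256 → NEW=255, ERR=-897/256
(1,1): OLD=98041/2048 → NEW=0, ERR=98041/2048
(1,2): OLD=12869357/65536 → NEW=255, ERR=-3842323/65536
(1,3): OLD=91824139/1048576 → NEW=0, ERR=91824139/1048576
(2,0): OLD=2552003/32768 → NEW=0, ERR=2552003/32768
(2,1): OLD=80552465/1048576 → NEW=0, ERR=80552465/1048576
(2,2): OLD=240541013/2097152 → NEW=0, ERR=240541013/2097152
(2,3): OLD=7512238945/33554432 → NEW=255, ERR=-1044141215/33554432
(3,0): OLD=2227036179/16777216 → NEW=255, ERR=-2051153901/16777216
(3,1): OLD=34599209933/268435456 → NEW=255, ERR=-33851831347/268435456
(3,2): OLD=290502592819/4294967296 → NEW=0, ERR=290502592819/4294967296
(3,3): OLD=4331796929253/68719476736 → NEW=0, ERR=4331796929253/68719476736
Row 0: .#.#
Row 1: #.#.
Row 2: ...#
Row 3: ##..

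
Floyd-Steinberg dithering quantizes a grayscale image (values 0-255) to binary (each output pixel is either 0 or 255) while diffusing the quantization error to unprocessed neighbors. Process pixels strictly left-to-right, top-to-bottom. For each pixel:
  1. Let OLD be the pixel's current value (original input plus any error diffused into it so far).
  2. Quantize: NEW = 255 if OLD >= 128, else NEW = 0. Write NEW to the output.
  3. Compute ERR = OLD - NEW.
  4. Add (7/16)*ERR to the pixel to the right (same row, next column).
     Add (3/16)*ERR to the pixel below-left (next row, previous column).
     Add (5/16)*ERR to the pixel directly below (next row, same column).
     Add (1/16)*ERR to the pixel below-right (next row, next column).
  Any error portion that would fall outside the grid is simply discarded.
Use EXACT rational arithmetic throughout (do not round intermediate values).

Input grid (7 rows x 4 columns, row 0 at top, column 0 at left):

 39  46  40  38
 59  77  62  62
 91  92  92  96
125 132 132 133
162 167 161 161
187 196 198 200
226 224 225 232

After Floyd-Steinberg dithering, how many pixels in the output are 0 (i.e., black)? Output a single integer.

(0,0): OLD=39 → NEW=0, ERR=39
(0,1): OLD=1009/16 → NEW=0, ERR=1009/16
(0,2): OLD=17303/256 → NEW=0, ERR=17303/256
(0,3): OLD=276769/4096 → NEW=0, ERR=276769/4096
(1,0): OLD=21251/256 → NEW=0, ERR=21251/256
(1,1): OLD=303381/2048 → NEW=255, ERR=-218859/2048
(1,2): OLD=3472057/65536 → NEW=0, ERR=3472057/65536
(1,3): OLD=115887199/1048576 → NEW=0, ERR=115887199/1048576
(2,0): OLD=3175351/32768 → NEW=0, ERR=3175351/32768
(2,1): OLD=121762893/1048576 → NEW=0, ERR=121762893/1048576
(2,2): OLD=363651809/2097152 → NEW=255, ERR=-171121951/2097152
(2,3): OLD=3293349629/33554432 → NEW=0, ERR=3293349629/33554432
(3,0): OLD=2970496839/16777216 → NEW=255, ERR=-1307693241/16777216
(3,1): OLD=33539511833/268435456 → NEW=0, ERR=33539511833/268435456
(3,2): OLD=802405908967/4294967296 → NEW=255, ERR=-292810751513/4294967296
(3,3): OLD=8847301152209/68719476736 → NEW=255, ERR=-8676165415471/68719476736
(4,0): OLD=691787778171/4294967296 → NEW=255, ERR=-403428882309/4294967296
(4,1): OLD=5061054830577/34359738368 → NEW=255, ERR=-3700678453263/34359738368
(4,2): OLD=84344632388049/1099511627776 → NEW=0, ERR=84344632388049/1099511627776
(4,3): OLD=2653701594242311/17592186044416 → NEW=255, ERR=-1832305847083769/17592186044416
(5,0): OLD=75565146544907/549755813888 → NEW=255, ERR=-64622585996533/549755813888
(5,1): OLD=2100999811525037/17592186044416 → NEW=0, ERR=2100999811525037/17592186044416
(5,2): OLD=2181092179722097/8796093022208 → NEW=255, ERR=-61911540940943/8796093022208
(5,3): OLD=47616218651747937/281474976710656 → NEW=255, ERR=-24159900409469343/281474976710656
(6,0): OLD=59576730411738087/281474976710656 → NEW=255, ERR=-12199388649479193/281474976710656
(6,1): OLD=1052460308946084289/4503599627370496 → NEW=255, ERR=-95957596033392191/4503599627370496
(6,2): OLD=14760942673587107191/72057594037927936 → NEW=255, ERR=-3613743806084516489/72057594037927936
(6,3): OLD=210749730558687918913/1152921504606846976 → NEW=255, ERR=-83245253116058059967/1152921504606846976
Output grid:
  Row 0: ....  (4 black, running=4)
  Row 1: .#..  (3 black, running=7)
  Row 2: ..#.  (3 black, running=10)
  Row 3: #.##  (1 black, running=11)
  Row 4: ##.#  (1 black, running=12)
  Row 5: #.##  (1 black, running=13)
  Row 6: ####  (0 black, running=13)

Answer: 13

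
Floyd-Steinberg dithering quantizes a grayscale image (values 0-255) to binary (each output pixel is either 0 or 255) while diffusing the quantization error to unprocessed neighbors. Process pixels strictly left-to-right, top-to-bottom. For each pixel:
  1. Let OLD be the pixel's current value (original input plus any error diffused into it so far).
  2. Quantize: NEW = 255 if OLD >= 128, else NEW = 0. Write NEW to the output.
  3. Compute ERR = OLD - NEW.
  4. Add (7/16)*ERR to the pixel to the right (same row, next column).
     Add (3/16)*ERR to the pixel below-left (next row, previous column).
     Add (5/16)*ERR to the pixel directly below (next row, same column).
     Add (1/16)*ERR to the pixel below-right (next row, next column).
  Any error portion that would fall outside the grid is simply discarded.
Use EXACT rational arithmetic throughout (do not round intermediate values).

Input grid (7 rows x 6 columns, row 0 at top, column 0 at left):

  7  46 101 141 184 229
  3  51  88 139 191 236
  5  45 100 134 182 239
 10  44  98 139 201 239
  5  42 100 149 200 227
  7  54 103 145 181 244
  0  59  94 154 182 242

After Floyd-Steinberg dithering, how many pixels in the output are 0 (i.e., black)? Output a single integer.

Answer: 22

Derivation:
(0,0): OLD=7 → NEW=0, ERR=7
(0,1): OLD=785/16 → NEW=0, ERR=785/16
(0,2): OLD=31351/256 → NEW=0, ERR=31351/256
(0,3): OLD=796993/4096 → NEW=255, ERR=-247487/4096
(0,4): OLD=10326215/65536 → NEW=255, ERR=-6385465/65536
(0,5): OLD=195425649/1048576 → NEW=255, ERR=-71961231/1048576
(1,0): OLD=3683/256 → NEW=0, ERR=3683/256
(1,1): OLD=196661/2048 → NEW=0, ERR=196661/2048
(1,2): OLD=10487001/65536 → NEW=255, ERR=-6224679/65536
(1,3): OLD=17812453/262144 → NEW=0, ERR=17812453/262144
(1,4): OLD=2913119375/16777216 → NEW=255, ERR=-1365070705/16777216
(1,5): OLD=46403695161/268435456 → NEW=255, ERR=-22047346119/268435456
(2,0): OLD=901143/32768 → NEW=0, ERR=901143/32768
(2,1): OLD=73536493/1048576 → NEW=0, ERR=73536493/1048576
(2,2): OLD=2008942599/16777216 → NEW=0, ERR=2008942599/16777216
(2,3): OLD=25022102159/134217728 → NEW=255, ERR=-9203418481/134217728
(2,4): OLD=495728446253/4294967296 → NEW=0, ERR=495728446253/4294967296
(2,5): OLD=17780808273675/68719476736 → NEW=255, ERR=257341705995/68719476736
(3,0): OLD=532564519/16777216 → NEW=0, ERR=532564519/16777216
(3,1): OLD=13955122075/134217728 → NEW=0, ERR=13955122075/134217728
(3,2): OLD=185149685825/1073741824 → NEW=255, ERR=-88654479295/1073741824
(3,3): OLD=7598609533187/68719476736 → NEW=0, ERR=7598609533187/68719476736
(3,4): OLD=154955127235619/549755813888 → NEW=255, ERR=14767394694179/549755813888
(3,5): OLD=2279384904527149/8796093022208 → NEW=255, ERR=36381183864109/8796093022208
(4,0): OLD=73905365225/2147483648 → NEW=0, ERR=73905365225/2147483648
(4,1): OLD=2613097716693/34359738368 → NEW=0, ERR=2613097716693/34359738368
(4,2): OLD=148105948538863/1099511627776 → NEW=255, ERR=-132269516544017/1099511627776
(4,3): OLD=2301060048831819/17592186044416 → NEW=255, ERR=-2184947392494261/17592186044416
(4,4): OLD=45526677889420539/281474976710656 → NEW=255, ERR=-26249441171796741/281474976710656
(4,5): OLD=851952922712202493/4503599627370496 → NEW=255, ERR=-296464982267273987/4503599627370496
(5,0): OLD=17600013065295/549755813888 → NEW=0, ERR=17600013065295/549755813888
(5,1): OLD=1255504861346623/17592186044416 → NEW=0, ERR=1255504861346623/17592186044416
(5,2): OLD=10990979580283301/140737488355328 → NEW=0, ERR=10990979580283301/140737488355328
(5,3): OLD=519490548942488679/4503599627370496 → NEW=0, ERR=519490548942488679/4503599627370496
(5,4): OLD=1641270198804785639/9007199254740992 → NEW=255, ERR=-655565611154167321/9007199254740992
(5,5): OLD=26770514672259425939/144115188075855872 → NEW=255, ERR=-9978858287083821421/144115188075855872
(6,0): OLD=6582516674487069/281474976710656 → NEW=0, ERR=6582516674487069/281474976710656
(6,1): OLD=487187467815129433/4503599627370496 → NEW=0, ERR=487187467815129433/4503599627370496
(6,2): OLD=3455540934612165425/18014398509481984 → NEW=255, ERR=-1138130685305740495/18014398509481984
(6,3): OLD=44283825828424457293/288230376151711744 → NEW=255, ERR=-29214920090262037427/288230376151711744
(6,4): OLD=503306162347099912109/4611686018427387904 → NEW=0, ERR=503306162347099912109/4611686018427387904
(6,5): OLD=19447324480936200253339/73786976294838206464 → NEW=255, ERR=631645525752457605019/73786976294838206464
Output grid:
  Row 0: ...###  (3 black, running=3)
  Row 1: ..#.##  (3 black, running=6)
  Row 2: ...#.#  (4 black, running=10)
  Row 3: ..#.##  (3 black, running=13)
  Row 4: ..####  (2 black, running=15)
  Row 5: ....##  (4 black, running=19)
  Row 6: ..##.#  (3 black, running=22)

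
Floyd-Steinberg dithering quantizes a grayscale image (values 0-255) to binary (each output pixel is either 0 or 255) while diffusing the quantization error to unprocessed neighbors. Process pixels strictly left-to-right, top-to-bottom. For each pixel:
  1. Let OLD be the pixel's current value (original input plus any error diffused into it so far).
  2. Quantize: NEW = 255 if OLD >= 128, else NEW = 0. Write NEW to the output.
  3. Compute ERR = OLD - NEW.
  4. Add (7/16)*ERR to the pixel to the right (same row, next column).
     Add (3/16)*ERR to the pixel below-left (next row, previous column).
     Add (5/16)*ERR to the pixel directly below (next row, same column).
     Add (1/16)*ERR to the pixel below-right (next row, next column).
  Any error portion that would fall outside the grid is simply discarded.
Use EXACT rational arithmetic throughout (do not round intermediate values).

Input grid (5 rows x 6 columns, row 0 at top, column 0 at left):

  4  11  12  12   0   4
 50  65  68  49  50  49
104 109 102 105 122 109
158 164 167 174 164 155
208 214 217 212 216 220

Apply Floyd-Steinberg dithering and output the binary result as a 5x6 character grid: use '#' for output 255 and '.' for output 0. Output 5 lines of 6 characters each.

Answer: ......
......
#.###.
##.#.#
######

Derivation:
(0,0): OLD=4 → NEW=0, ERR=4
(0,1): OLD=51/4 → NEW=0, ERR=51/4
(0,2): OLD=1125/64 → NEW=0, ERR=1125/64
(0,3): OLD=20163/1024 → NEW=0, ERR=20163/1024
(0,4): OLD=141141/16384 → NEW=0, ERR=141141/16384
(0,5): OLD=2036563/262144 → NEW=0, ERR=2036563/262144
(1,0): OLD=3433/64 → NEW=0, ERR=3433/64
(1,1): OLD=49151/512 → NEW=0, ERR=49151/512
(1,2): OLD=1965771/16384 → NEW=0, ERR=1965771/16384
(1,3): OLD=7232479/65536 → NEW=0, ERR=7232479/65536
(1,4): OLD=434787309/4194304 → NEW=0, ERR=434787309/4194304
(1,5): OLD=6530902635/67108864 → NEW=0, ERR=6530902635/67108864
(2,0): OLD=1136741/8192 → NEW=255, ERR=-952219/8192
(2,1): OLD=29882951/262144 → NEW=0, ERR=29882951/262144
(2,2): OLD=906216405/4194304 → NEW=255, ERR=-163331115/4194304
(2,3): OLD=5012552749/33554432 → NEW=255, ERR=-3543827411/33554432
(2,4): OLD=143164669895/1073741824 → NEW=255, ERR=-130639495225/1073741824
(2,5): OLD=1591907036385/17179869184 → NEW=0, ERR=1591907036385/17179869184
(3,0): OLD=599993845/4194304 → NEW=255, ERR=-469553675/4194304
(3,1): OLD=4566042289/33554432 → NEW=255, ERR=-3990337871/33554432
(3,2): OLD=24192684051/268435456 → NEW=0, ERR=24192684051/268435456
(3,3): OLD=2665948754569/17179869184 → NEW=255, ERR=-1714917887351/17179869184
(3,4): OLD=12792836692041/137438953472 → NEW=0, ERR=12792836692041/137438953472
(3,5): OLD=477352887521447/2199023255552 → NEW=255, ERR=-83398042644313/2199023255552
(4,0): OLD=80915989083/536870912 → NEW=255, ERR=-55986093477/536870912
(4,1): OLD=1212169552575/8589934592 → NEW=255, ERR=-978263768385/8589934592
(4,2): OLD=46506665293773/274877906944 → NEW=255, ERR=-23587200976947/274877906944
(4,3): OLD=731612351147809/4398046511104 → NEW=255, ERR=-389889509183711/4398046511104
(4,4): OLD=13577868813788273/70368744177664 → NEW=255, ERR=-4366160951516047/70368744177664
(4,5): OLD=210341098407999863/1125899906842624 → NEW=255, ERR=-76763377836869257/1125899906842624
Row 0: ......
Row 1: ......
Row 2: #.###.
Row 3: ##.#.#
Row 4: ######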